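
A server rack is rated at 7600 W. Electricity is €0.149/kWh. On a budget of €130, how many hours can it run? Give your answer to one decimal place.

Energy budget = €130 / €0.149 per kWh = 872.5 kWh = 872,483 Wh
Runtime = 872,483 Wh / 7600 W = 114.8 h

114.8 h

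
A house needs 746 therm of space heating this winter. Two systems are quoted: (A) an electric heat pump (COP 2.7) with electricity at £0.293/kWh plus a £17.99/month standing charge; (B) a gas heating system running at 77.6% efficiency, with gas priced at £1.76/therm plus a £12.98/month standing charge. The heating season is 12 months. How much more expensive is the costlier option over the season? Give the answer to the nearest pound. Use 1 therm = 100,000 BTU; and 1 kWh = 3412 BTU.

£741

Heat load = 746 therm × 100,000 = 74,600,000 BTU
Gas: input = 74,600,000 / 0.776 = 96,134,021 BTU = 961.3 therm → 961.3 × £1.76 = £1,691.96; + 12 × £12.98 standing = £1,847.72
Heat pump: 74,600,000 BTU / 3412 = 21,860 kWh heat; / 2.7 = 8,098 kWh in → × £0.293 = £2,372.65; + 12 × £17.99 standing = £2,588.53
Difference = |£1,847.72 − £2,588.53| = £740.81 ≈ £741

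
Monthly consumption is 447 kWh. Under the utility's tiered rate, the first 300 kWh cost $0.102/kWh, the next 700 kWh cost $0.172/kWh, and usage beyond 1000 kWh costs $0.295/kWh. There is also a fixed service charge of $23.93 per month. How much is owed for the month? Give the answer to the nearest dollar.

$80

First 300 kWh × $0.102 = $30.60
Next 147 kWh × $0.172 = $25.28
Remaining tier: 0 kWh (not reached)
Energy charge = $55.88; + service $23.93 = $79.81 ≈ $80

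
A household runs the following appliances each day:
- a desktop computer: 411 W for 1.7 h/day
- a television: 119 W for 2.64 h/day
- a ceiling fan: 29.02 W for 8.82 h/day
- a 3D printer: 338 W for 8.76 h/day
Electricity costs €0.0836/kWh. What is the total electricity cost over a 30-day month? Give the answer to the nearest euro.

€11

desktop computer: 411 W × 1.7 h × 30 d = 20,961 Wh = 20.96 kWh
television: 119 W × 2.64 h × 30 d = 9,425 Wh = 9.425 kWh
ceiling fan: 29.02 W × 8.82 h × 30 d = 7,679 Wh = 7.679 kWh
3D printer: 338 W × 8.76 h × 30 d = 88,826 Wh = 88.83 kWh
Total energy = 20.96 + 9.425 + 7.679 + 88.83 = 126.9 kWh
Cost = 126.9 kWh × €0.0836 = €10.61 ≈ €11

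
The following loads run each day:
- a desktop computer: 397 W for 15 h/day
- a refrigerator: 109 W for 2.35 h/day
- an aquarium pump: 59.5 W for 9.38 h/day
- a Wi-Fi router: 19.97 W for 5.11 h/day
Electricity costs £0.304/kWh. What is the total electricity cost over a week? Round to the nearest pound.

£15

desktop computer: 397 W × 15 h × 7 d = 41,685 Wh = 41.69 kWh
refrigerator: 109 W × 2.35 h × 7 d = 1,793 Wh = 1.793 kWh
aquarium pump: 59.5 W × 9.38 h × 7 d = 3,907 Wh = 3.907 kWh
Wi-Fi router: 19.97 W × 5.11 h × 7 d = 714 Wh = 0.7143 kWh
Total energy = 41.69 + 1.793 + 3.907 + 0.7143 = 48.1 kWh
Cost = 48.1 kWh × £0.304 = £14.62 ≈ £15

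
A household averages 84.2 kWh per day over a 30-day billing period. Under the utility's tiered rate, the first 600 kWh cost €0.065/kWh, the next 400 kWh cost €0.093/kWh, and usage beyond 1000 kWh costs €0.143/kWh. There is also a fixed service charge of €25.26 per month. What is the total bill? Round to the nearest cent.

Usage = 84.2 kWh/day × 30 days = 2526 kWh
First 600 kWh × €0.065 = €39.00
Next 400 kWh × €0.093 = €37.20
Remaining 1526 kWh × €0.143 = €218.22
Energy charge = €294.42; + service €25.26 = €319.68

€319.68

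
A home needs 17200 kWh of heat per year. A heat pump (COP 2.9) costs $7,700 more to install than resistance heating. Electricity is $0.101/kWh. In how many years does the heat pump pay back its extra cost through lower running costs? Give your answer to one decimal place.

Resistance: 17200 kWh × $0.101 = $1,737.20/yr
Heat pump: 17200 / 2.9 = 5931 kWh in → × $0.101 = $599.03/yr
Annual savings = $1,138.17
Payback = $7,700 / $1,138.17 = 6.77 years

6.8 years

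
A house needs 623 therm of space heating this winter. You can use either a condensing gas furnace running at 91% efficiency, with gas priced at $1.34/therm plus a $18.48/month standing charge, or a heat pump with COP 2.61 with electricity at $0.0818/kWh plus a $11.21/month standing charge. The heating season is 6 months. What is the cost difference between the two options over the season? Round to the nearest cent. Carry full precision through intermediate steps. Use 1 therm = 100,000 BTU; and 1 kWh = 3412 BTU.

Heat load = 623 therm × 100,000 = 62,300,000 BTU
Gas: input = 62,300,000 / 0.910 = 68,461,538 BTU = 684.6 therm → 684.6 × $1.34 = $917.38; + 6 × $18.48 standing = $1,028.26
Heat pump: 62,300,000 BTU / 3412 = 18,260 kWh heat; / 2.61 = 6,996 kWh in → × $0.0818 = $572.26; + 6 × $11.21 standing = $639.52
Difference = |$1,028.26 − $639.52| = $388.75

$388.75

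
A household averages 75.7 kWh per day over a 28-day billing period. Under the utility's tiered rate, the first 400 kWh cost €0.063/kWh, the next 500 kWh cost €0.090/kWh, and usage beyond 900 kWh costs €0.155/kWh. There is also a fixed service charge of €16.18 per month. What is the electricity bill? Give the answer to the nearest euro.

Usage = 75.7 kWh/day × 28 days = 2119.6 kWh
First 400 kWh × €0.063 = €25.20
Next 500 kWh × €0.090 = €45.00
Remaining 1219.6 kWh × €0.155 = €189.04
Energy charge = €259.24; + service €16.18 = €275.42 ≈ €275

€275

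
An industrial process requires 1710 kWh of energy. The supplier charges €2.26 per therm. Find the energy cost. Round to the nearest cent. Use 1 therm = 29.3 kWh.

1710 kWh × (0.03413 therm/kWh) = 58.36 therm
Cost = 58.36 therm × €2.26/therm = €131.90

€131.90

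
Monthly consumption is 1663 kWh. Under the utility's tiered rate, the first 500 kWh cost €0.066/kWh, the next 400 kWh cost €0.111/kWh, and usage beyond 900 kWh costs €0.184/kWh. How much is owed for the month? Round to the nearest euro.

€218

First 500 kWh × €0.066 = €33.00
Next 400 kWh × €0.111 = €44.40
Remaining 763 kWh × €0.184 = €140.39
Total = €217.79 ≈ €218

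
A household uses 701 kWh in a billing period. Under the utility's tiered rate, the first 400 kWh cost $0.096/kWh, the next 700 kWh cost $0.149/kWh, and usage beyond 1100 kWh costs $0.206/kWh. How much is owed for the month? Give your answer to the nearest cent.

$83.25

First 400 kWh × $0.096 = $38.40
Next 301 kWh × $0.149 = $44.85
Remaining tier: 0 kWh (not reached)
Total = $83.25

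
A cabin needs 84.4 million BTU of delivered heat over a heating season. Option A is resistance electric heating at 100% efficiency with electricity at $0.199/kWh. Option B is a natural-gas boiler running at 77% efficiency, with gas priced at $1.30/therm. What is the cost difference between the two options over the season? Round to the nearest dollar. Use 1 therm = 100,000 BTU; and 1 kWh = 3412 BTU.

Heat load = 84.4 × 10⁶ BTU = 84,400,000 BTU
Gas: input = 84,400,000 / 0.77 = 109,610,390 BTU = 1,096 therm → 1,096 × $1.30 = $1,424.94
Electric: 84,400,000 BTU / 3412 = 24,740 kWh → × $0.199 = $4,922.51
Difference = |$1,424.94 − $4,922.51| = $3,497.57 ≈ $3498

$3498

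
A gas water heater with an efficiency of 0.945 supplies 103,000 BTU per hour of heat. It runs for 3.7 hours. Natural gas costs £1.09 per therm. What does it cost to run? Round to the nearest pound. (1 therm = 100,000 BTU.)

£4

Heat delivered = 103,000 BTU/h × 3.7 h = 381,100 BTU
Gas input = 381,100 / 0.945 = 403,280 BTU
= 403,280 / 100,000 = 4.033 therm
Cost = 4.033 × £1.09/therm = £4.40 ≈ £4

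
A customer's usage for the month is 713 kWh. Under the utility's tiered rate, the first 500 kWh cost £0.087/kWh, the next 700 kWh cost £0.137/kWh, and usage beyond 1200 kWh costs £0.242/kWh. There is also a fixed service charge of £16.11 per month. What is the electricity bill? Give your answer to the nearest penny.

First 500 kWh × £0.087 = £43.50
Next 213 kWh × £0.137 = £29.18
Remaining tier: 0 kWh (not reached)
Energy charge = £72.68; + service £16.11 = £88.79

£88.79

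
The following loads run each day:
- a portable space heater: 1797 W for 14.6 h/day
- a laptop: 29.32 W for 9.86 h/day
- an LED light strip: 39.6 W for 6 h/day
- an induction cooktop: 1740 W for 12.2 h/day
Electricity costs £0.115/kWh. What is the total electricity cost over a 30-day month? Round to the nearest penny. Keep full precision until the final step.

£165.57

portable space heater: 1797 W × 14.6 h × 30 d = 787,086 Wh = 787.1 kWh
laptop: 29.32 W × 9.86 h × 30 d = 8,673 Wh = 8.673 kWh
LED light strip: 39.6 W × 6 h × 30 d = 7,128 Wh = 7.128 kWh
induction cooktop: 1740 W × 12.2 h × 30 d = 636,840 Wh = 636.8 kWh
Total energy = 787.1 + 8.673 + 7.128 + 636.8 = 1,440 kWh
Cost = 1,440 kWh × £0.115 = £165.57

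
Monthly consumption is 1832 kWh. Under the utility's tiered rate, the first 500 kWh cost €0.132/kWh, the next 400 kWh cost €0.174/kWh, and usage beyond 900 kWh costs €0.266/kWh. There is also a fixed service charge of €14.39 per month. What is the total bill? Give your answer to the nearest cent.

€397.90

First 500 kWh × €0.132 = €66.00
Next 400 kWh × €0.174 = €69.60
Remaining 932 kWh × €0.266 = €247.91
Energy charge = €383.51; + service €14.39 = €397.90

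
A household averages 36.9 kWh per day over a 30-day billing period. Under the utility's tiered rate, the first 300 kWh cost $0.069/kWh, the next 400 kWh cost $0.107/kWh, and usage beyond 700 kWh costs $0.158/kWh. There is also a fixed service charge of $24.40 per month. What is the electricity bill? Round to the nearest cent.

$152.21

Usage = 36.9 kWh/day × 30 days = 1107 kWh
First 300 kWh × $0.069 = $20.70
Next 400 kWh × $0.107 = $42.80
Remaining 407 kWh × $0.158 = $64.31
Energy charge = $127.81; + service $24.40 = $152.21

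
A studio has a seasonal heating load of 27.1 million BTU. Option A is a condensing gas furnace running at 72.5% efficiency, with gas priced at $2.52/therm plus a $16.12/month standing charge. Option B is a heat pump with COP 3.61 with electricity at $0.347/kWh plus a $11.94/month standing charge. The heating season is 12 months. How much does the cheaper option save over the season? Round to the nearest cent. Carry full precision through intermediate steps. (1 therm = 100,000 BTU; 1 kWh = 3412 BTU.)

Heat load = 27.1 × 10⁶ BTU = 27,100,000 BTU
Gas: input = 27,100,000 / 0.725 = 37,379,310 BTU = 373.8 therm → 373.8 × $2.52 = $941.96; + 12 × $16.12 standing = $1,135.40
Heat pump: 27,100,000 BTU / 3412 = 7,943 kWh heat; / 3.61 = 2,200 kWh in → × $0.347 = $763.45; + 12 × $11.94 standing = $906.73
Difference = |$1,135.40 − $906.73| = $228.67

$228.67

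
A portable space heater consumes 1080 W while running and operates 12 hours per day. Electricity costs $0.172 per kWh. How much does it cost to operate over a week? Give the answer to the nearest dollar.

Energy = 1080 W × 12 h/day × 7 days = 90,720 Wh = 90.72 kWh
Cost = 90.72 kWh × $0.172/kWh = $15.60 ≈ $16

$16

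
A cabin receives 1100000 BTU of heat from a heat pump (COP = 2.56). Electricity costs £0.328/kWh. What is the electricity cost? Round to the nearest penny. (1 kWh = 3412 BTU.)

Heat delivered = 1,100,000 BTU / 3412 = 322.4 kWh
Electrical input = 322.4 kWh / 2.56 = 125.9 kWh
Cost = 125.9 × £0.328/kWh = £41.31

£41.31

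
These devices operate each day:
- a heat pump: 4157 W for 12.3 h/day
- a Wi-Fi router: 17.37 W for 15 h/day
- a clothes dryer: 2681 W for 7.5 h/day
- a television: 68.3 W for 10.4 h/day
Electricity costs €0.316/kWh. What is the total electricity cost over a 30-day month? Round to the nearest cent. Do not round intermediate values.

heat pump: 4157 W × 12.3 h × 30 d = 1,533,933 Wh = 1,534 kWh
Wi-Fi router: 17.37 W × 15 h × 30 d = 7,816 Wh = 7.816 kWh
clothes dryer: 2681 W × 7.5 h × 30 d = 603,225 Wh = 603.2 kWh
television: 68.3 W × 10.4 h × 30 d = 21,310 Wh = 21.31 kWh
Total energy = 1,534 + 7.816 + 603.2 + 21.31 = 2,166 kWh
Cost = 2,166 kWh × €0.316 = €684.55

€684.55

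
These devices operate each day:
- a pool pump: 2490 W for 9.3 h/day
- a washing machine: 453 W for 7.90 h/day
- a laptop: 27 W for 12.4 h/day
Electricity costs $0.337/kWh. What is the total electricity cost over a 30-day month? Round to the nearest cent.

pool pump: 2490 W × 9.3 h × 30 d = 694,710 Wh = 694.7 kWh
washing machine: 453 W × 7.90 h × 30 d = 107,361 Wh = 107.4 kWh
laptop: 27 W × 12.4 h × 30 d = 10,044 Wh = 10.04 kWh
Total energy = 694.7 + 107.4 + 10.04 = 812.1 kWh
Cost = 812.1 kWh × $0.337 = $273.68

$273.68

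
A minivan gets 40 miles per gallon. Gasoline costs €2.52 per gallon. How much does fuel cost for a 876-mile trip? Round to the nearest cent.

Fuel = 876 mi / 40 mpg = 21.9 gal
Cost = 21.9 gal × €2.52/gal = €55.19

€55.19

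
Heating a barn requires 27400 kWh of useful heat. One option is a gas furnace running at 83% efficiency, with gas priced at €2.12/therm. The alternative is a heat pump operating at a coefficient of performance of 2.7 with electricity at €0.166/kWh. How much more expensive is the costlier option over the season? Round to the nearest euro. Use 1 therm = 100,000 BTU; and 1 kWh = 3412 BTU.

€703

Heat load = 27400 kWh × 3412 = 93,488,800 BTU
Gas: input = 93,488,800 / 0.83 = 112,637,108 BTU = 1,126 therm → 1,126 × €2.12 = €2,387.91
Heat pump: 93,488,800 BTU / 3412 = 27,400 kWh heat; / 2.7 = 10,150 kWh in → × €0.166 = €1,684.59
Difference = |€2,387.91 − €1,684.59| = €703.31 ≈ €703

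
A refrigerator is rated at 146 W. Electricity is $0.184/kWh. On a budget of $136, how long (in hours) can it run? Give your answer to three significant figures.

Energy budget = $136 / $0.184 per kWh = 739.1 kWh = 739,130 Wh
Runtime = 739,130 Wh / 146 W = 5,063 h

5060 h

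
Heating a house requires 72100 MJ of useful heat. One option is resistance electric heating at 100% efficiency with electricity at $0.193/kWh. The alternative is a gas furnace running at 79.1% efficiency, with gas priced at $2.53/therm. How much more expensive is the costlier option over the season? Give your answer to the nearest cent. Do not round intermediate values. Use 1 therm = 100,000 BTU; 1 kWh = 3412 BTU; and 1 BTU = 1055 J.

Heat load = 72100 MJ = 72,100,000,000 J / 1055 = 68,341,232 BTU
Gas: input = 68,341,232 / 0.791 = 86,398,524 BTU = 864 therm → 864 × $2.53 = $2,185.88
Electric: 68,341,232 BTU / 3412 = 20,030 kWh → × $0.193 = $3,865.73
Difference = |$2,185.88 − $3,865.73| = $1,679.84

$1679.84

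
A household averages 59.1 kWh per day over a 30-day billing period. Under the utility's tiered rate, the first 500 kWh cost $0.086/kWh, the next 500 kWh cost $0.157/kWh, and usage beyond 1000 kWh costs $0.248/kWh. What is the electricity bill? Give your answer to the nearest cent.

$313.20

Usage = 59.1 kWh/day × 30 days = 1773 kWh
First 500 kWh × $0.086 = $43.00
Next 500 kWh × $0.157 = $78.50
Remaining 773 kWh × $0.248 = $191.70
Total = $313.20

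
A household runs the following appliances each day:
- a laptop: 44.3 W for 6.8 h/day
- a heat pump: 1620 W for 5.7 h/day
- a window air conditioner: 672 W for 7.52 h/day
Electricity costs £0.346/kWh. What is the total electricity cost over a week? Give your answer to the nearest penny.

laptop: 44.3 W × 6.8 h × 7 d = 2,109 Wh = 2.109 kWh
heat pump: 1620 W × 5.7 h × 7 d = 64,638 Wh = 64.64 kWh
window air conditioner: 672 W × 7.52 h × 7 d = 35,374 Wh = 35.37 kWh
Total energy = 2.109 + 64.64 + 35.37 = 102.1 kWh
Cost = 102.1 kWh × £0.346 = £35.33

£35.33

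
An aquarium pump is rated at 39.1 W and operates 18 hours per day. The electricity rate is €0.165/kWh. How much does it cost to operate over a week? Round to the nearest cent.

€0.81

Energy = 39.1 W × 18 h/day × 7 days = 4,927 Wh = 4.927 kWh
Cost = 4.927 kWh × €0.165/kWh = €0.81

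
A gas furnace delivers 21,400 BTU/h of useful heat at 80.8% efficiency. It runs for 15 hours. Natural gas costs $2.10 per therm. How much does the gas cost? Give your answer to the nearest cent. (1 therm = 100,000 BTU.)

$8.34

Heat delivered = 21,400 BTU/h × 15 h = 321,000 BTU
Gas input = 321,000 / 0.808 = 397,277 BTU
= 397,277 / 100,000 = 3.973 therm
Cost = 3.973 × $2.10/therm = $8.34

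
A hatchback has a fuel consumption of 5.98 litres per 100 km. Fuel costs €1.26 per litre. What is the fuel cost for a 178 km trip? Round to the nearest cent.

Fuel = 5.98 L/100 km × 178 km / 100 = 10.64 L
Cost = 10.64 L × €1.26/L = €13.41

€13.41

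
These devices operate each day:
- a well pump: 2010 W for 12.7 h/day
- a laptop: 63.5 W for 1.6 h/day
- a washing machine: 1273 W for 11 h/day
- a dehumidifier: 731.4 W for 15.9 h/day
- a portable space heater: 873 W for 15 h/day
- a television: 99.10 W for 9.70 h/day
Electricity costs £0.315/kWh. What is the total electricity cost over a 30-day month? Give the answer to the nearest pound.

well pump: 2010 W × 12.7 h × 30 d = 765,810 Wh = 765.8 kWh
laptop: 63.5 W × 1.6 h × 30 d = 3,048 Wh = 3.048 kWh
washing machine: 1273 W × 11 h × 30 d = 420,090 Wh = 420.1 kWh
dehumidifier: 731.4 W × 15.9 h × 30 d = 348,878 Wh = 348.9 kWh
portable space heater: 873 W × 15 h × 30 d = 392,850 Wh = 392.9 kWh
television: 99.10 W × 9.70 h × 30 d = 28,838 Wh = 28.84 kWh
Total energy = 765.8 + 3.048 + 420.1 + 348.9 + 392.9 + 28.84 = 1,960 kWh
Cost = 1,960 kWh × £0.315 = £617.25 ≈ £617

£617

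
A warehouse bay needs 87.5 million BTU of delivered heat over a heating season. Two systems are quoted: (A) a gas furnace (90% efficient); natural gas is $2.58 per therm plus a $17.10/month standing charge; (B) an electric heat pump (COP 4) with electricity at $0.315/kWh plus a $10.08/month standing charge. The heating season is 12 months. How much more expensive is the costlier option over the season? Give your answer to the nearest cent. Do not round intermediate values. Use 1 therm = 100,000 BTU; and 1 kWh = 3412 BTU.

Heat load = 87.5 × 10⁶ BTU = 87,500,000 BTU
Gas: input = 87,500,000 / 0.90 = 97,222,222 BTU = 972.2 therm → 972.2 × $2.58 = $2,508.33; + 12 × $17.10 standing = $2,713.53
Heat pump: 87,500,000 BTU / 3412 = 25,640 kWh heat; / 4 = 6,411 kWh in → × $0.315 = $2,019.53; + 12 × $10.08 standing = $2,140.49
Difference = |$2,713.53 − $2,140.49| = $573.05

$573.05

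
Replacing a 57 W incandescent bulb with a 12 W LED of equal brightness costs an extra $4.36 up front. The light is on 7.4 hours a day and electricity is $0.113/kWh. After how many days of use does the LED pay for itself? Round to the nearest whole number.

Power saved = 57 − 12 = 45 W
Daily energy saved = 45 W × 7.4 h = 333 Wh = 0.333 kWh
Daily savings = 0.333 × $0.113 = $0.0376
Payback = $4.36 / $0.0376 per day = 115.9 days

116 days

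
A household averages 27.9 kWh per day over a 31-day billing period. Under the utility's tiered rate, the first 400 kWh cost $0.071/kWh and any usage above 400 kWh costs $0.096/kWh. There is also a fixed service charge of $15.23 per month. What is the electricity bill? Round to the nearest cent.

$88.26

Usage = 27.9 kWh/day × 31 days = 864.9 kWh
First 400 kWh × $0.071 = $28.40
Remaining 464.9 kWh × $0.096 = $44.63
Energy charge = $73.03; + service $15.23 = $88.26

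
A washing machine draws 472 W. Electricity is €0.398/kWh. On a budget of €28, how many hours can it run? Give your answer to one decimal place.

149.1 h

Energy budget = €28 / €0.398 per kWh = 70.35 kWh = 70,352 Wh
Runtime = 70,352 Wh / 472 W = 149.1 h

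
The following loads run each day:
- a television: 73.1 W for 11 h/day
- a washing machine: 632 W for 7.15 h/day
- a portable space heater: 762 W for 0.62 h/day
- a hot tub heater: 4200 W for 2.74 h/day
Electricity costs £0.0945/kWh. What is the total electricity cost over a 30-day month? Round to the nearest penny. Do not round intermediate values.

television: 73.1 W × 11 h × 30 d = 24,123 Wh = 24.12 kWh
washing machine: 632 W × 7.15 h × 30 d = 135,564 Wh = 135.6 kWh
portable space heater: 762 W × 0.62 h × 30 d = 14,173 Wh = 14.17 kWh
hot tub heater: 4200 W × 2.74 h × 30 d = 345,240 Wh = 345.2 kWh
Total energy = 24.12 + 135.6 + 14.17 + 345.2 = 519.1 kWh
Cost = 519.1 kWh × £0.0945 = £49.05

£49.05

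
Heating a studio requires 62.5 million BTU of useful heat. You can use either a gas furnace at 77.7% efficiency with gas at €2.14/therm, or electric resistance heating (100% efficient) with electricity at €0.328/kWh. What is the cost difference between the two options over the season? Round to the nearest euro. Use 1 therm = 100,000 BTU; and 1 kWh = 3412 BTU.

Heat load = 62.5 × 10⁶ BTU = 62,500,000 BTU
Gas: input = 62,500,000 / 0.777 = 80,437,580 BTU = 804.4 therm → 804.4 × €2.14 = €1,721.36
Electric: 62,500,000 BTU / 3412 = 18,320 kWh → × €0.328 = €6,008.21
Difference = |€1,721.36 − €6,008.21| = €4,286.84 ≈ €4287

€4287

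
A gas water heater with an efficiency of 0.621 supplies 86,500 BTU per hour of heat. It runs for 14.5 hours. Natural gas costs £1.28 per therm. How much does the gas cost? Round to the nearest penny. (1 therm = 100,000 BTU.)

£25.85

Heat delivered = 86,500 BTU/h × 14.5 h = 1,254,250 BTU
Gas input = 1,254,250 / 0.621 = 2,019,726 BTU
= 2,019,726 / 100,000 = 20.2 therm
Cost = 20.2 × £1.28/therm = £25.85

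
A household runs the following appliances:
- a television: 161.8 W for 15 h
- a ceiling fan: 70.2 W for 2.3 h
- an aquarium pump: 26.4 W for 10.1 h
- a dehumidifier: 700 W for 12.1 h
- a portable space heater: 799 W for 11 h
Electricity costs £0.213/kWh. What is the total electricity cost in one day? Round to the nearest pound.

television: 161.8 W × 15 h = 2,427 Wh = 2.427 kWh
ceiling fan: 70.2 W × 2.3 h = 161 Wh = 0.1615 kWh
aquarium pump: 26.4 W × 10.1 h = 267 Wh = 0.2666 kWh
dehumidifier: 700 W × 12.1 h = 8,470 Wh = 8.47 kWh
portable space heater: 799 W × 11 h = 8,789 Wh = 8.789 kWh
Total energy = 2.427 + 0.1615 + 0.2666 + 8.47 + 8.789 = 20.11 kWh
Cost = 20.11 kWh × £0.213 = £4.28 ≈ £4

£4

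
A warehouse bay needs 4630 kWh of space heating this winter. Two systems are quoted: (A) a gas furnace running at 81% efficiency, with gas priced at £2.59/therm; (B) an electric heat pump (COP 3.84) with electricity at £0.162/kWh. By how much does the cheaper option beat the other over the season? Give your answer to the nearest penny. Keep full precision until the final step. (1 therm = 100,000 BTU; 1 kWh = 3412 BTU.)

£309.80

Heat load = 4630 kWh × 3412 = 15,797,560 BTU
Gas: input = 15,797,560 / 0.81 = 19,503,160 BTU = 195 therm → 195 × £2.59 = £505.13
Heat pump: 15,797,560 BTU / 3412 = 4,630 kWh heat; / 3.84 = 1,206 kWh in → × £0.162 = £195.33
Difference = |£505.13 − £195.33| = £309.80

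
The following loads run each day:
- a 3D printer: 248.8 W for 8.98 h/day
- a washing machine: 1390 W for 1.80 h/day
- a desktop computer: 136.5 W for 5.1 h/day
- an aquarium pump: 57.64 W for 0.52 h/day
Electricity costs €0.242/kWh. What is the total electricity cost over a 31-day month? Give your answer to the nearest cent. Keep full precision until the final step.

3D printer: 248.8 W × 8.98 h × 31 d = 69,261 Wh = 69.26 kWh
washing machine: 1390 W × 1.80 h × 31 d = 77,562 Wh = 77.56 kWh
desktop computer: 136.5 W × 5.1 h × 31 d = 21,581 Wh = 21.58 kWh
aquarium pump: 57.64 W × 0.52 h × 31 d = 929 Wh = 0.9292 kWh
Total energy = 69.26 + 77.56 + 21.58 + 0.9292 = 169.3 kWh
Cost = 169.3 kWh × €0.242 = €40.98

€40.98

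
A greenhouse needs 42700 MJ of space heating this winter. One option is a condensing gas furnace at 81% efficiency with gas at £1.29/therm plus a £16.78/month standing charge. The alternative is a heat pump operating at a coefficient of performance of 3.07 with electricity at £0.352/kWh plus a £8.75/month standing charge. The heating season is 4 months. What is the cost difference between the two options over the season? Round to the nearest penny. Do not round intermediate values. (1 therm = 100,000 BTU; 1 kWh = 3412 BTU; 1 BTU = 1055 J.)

£683.39

Heat load = 42700 MJ = 42,700,000,000 J / 1055 = 40,473,934 BTU
Gas: input = 40,473,934 / 0.81 = 49,967,819 BTU = 499.7 therm → 499.7 × £1.29 = £644.58; + 4 × £16.78 standing = £711.70
Heat pump: 40,473,934 BTU / 3412 = 11,860 kWh heat; / 3.07 = 3,864 kWh in → × £0.352 = £1,360.10; + 4 × £8.75 standing = £1,395.10
Difference = |£711.70 − £1,395.10| = £683.39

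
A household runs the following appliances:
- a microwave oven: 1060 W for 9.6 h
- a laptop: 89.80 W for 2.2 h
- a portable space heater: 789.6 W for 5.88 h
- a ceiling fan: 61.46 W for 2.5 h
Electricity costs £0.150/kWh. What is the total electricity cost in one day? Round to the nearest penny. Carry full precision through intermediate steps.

microwave oven: 1060 W × 9.6 h = 10,176 Wh = 10.18 kWh
laptop: 89.80 W × 2.2 h = 198 Wh = 0.1976 kWh
portable space heater: 789.6 W × 5.88 h = 4,643 Wh = 4.643 kWh
ceiling fan: 61.46 W × 2.5 h = 154 Wh = 0.1537 kWh
Total energy = 10.18 + 0.1976 + 4.643 + 0.1537 = 15.17 kWh
Cost = 15.17 kWh × £0.150 = £2.28

£2.28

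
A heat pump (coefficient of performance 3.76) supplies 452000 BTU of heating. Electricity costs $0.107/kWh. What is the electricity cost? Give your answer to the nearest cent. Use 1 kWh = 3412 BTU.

Heat delivered = 452,000 BTU / 3412 = 132.5 kWh
Electrical input = 132.5 kWh / 3.76 = 35.23 kWh
Cost = 35.23 × $0.107/kWh = $3.77

$3.77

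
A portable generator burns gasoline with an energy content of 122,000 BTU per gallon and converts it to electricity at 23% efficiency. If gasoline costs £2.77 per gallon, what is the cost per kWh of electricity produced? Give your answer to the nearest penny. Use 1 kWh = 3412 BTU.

£0.34

Electrical output per gallon = 122,000 BTU × 0.23 / 3412 BTU/kWh = 8.224 kWh
Cost per kWh = £2.77 / 8.224 kWh = £0.337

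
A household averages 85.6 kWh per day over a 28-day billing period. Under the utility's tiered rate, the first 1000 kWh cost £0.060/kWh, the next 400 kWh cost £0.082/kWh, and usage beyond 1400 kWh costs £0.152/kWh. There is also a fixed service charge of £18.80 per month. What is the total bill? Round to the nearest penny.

£263.11

Usage = 85.6 kWh/day × 28 days = 2396.8 kWh
First 1000 kWh × £0.060 = £60.00
Next 400 kWh × £0.082 = £32.80
Remaining 996.8 kWh × £0.152 = £151.51
Energy charge = £244.31; + service £18.80 = £263.11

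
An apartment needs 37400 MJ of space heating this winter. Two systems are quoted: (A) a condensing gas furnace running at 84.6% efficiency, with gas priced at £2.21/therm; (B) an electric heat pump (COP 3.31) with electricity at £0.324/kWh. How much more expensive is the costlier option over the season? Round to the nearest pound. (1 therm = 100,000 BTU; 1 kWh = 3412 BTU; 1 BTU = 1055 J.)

Heat load = 37400 MJ = 37,400,000,000 J / 1055 = 35,450,237 BTU
Gas: input = 35,450,237 / 0.846 = 41,903,353 BTU = 419 therm → 419 × £2.21 = £926.06
Heat pump: 35,450,237 BTU / 3412 = 10,390 kWh heat; / 3.31 = 3,139 kWh in → × £0.324 = £1,017.01
Difference = |£926.06 − £1,017.01| = £90.95 ≈ £91

£91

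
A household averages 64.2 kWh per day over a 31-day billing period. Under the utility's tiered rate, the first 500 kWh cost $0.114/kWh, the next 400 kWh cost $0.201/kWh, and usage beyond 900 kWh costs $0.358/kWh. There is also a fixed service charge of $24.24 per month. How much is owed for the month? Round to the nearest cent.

$551.93

Usage = 64.2 kWh/day × 31 days = 1990.2 kWh
First 500 kWh × $0.114 = $57.00
Next 400 kWh × $0.201 = $80.40
Remaining 1090.2 kWh × $0.358 = $390.29
Energy charge = $527.69; + service $24.24 = $551.93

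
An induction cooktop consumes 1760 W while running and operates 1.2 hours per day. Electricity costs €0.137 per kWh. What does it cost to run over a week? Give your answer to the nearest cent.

Energy = 1760 W × 1.2 h/day × 7 days = 14,784 Wh = 14.78 kWh
Cost = 14.78 kWh × €0.137/kWh = €2.03

€2.03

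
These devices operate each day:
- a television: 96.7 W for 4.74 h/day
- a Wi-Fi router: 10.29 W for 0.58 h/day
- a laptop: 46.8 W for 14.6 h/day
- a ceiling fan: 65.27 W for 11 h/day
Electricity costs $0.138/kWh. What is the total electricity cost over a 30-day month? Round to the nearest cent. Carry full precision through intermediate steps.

television: 96.7 W × 4.74 h × 30 d = 13,751 Wh = 13.75 kWh
Wi-Fi router: 10.29 W × 0.58 h × 30 d = 179 Wh = 0.179 kWh
laptop: 46.8 W × 14.6 h × 30 d = 20,498 Wh = 20.5 kWh
ceiling fan: 65.27 W × 11 h × 30 d = 21,539 Wh = 21.54 kWh
Total energy = 13.75 + 0.179 + 20.5 + 21.54 = 55.97 kWh
Cost = 55.97 kWh × $0.138 = $7.72

$7.72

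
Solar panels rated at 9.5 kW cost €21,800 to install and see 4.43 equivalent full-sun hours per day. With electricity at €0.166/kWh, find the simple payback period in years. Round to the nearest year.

9 years

Daily generation = 9.5 kW × 4.43 h = 42.08 kWh
Annual generation = 42.08 × 365 = 15361 kWh
Annual savings = 15361 × €0.166 = €2,549.93
Payback = €21,800 / €2,549.93 = 8.55 years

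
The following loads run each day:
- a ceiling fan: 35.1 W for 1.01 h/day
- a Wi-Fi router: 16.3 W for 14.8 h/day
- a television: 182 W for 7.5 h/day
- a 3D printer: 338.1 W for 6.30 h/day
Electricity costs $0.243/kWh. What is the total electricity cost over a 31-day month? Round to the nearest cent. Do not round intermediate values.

ceiling fan: 35.1 W × 1.01 h × 31 d = 1,099 Wh = 1.099 kWh
Wi-Fi router: 16.3 W × 14.8 h × 31 d = 7,478 Wh = 7.478 kWh
television: 182 W × 7.5 h × 31 d = 42,315 Wh = 42.31 kWh
3D printer: 338.1 W × 6.30 h × 31 d = 66,031 Wh = 66.03 kWh
Total energy = 1.099 + 7.478 + 42.31 + 66.03 = 116.9 kWh
Cost = 116.9 kWh × $0.243 = $28.41

$28.41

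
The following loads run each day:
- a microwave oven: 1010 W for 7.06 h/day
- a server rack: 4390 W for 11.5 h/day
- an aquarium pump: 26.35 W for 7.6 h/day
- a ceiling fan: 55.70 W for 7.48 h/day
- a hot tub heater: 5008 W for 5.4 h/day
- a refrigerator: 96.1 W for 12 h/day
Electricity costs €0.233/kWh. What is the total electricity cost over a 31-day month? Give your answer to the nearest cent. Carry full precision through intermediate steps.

€624.28

microwave oven: 1010 W × 7.06 h × 31 d = 221,049 Wh = 221 kWh
server rack: 4390 W × 11.5 h × 31 d = 1,565,035 Wh = 1,565 kWh
aquarium pump: 26.35 W × 7.6 h × 31 d = 6,208 Wh = 6.208 kWh
ceiling fan: 55.70 W × 7.48 h × 31 d = 12,916 Wh = 12.92 kWh
hot tub heater: 5008 W × 5.4 h × 31 d = 838,339 Wh = 838.3 kWh
refrigerator: 96.1 W × 12 h × 31 d = 35,749 Wh = 35.75 kWh
Total energy = 221 + 1,565 + 6.208 + 12.92 + 838.3 + 35.75 = 2,679 kWh
Cost = 2,679 kWh × €0.233 = €624.28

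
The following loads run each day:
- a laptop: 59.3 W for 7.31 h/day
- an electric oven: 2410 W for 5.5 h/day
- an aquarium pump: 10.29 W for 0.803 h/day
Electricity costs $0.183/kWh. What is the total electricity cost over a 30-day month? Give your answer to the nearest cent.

laptop: 59.3 W × 7.31 h × 30 d = 13,004 Wh = 13 kWh
electric oven: 2410 W × 5.5 h × 30 d = 397,650 Wh = 397.6 kWh
aquarium pump: 10.29 W × 0.803 h × 30 d = 248 Wh = 0.2479 kWh
Total energy = 13 + 397.6 + 0.2479 = 410.9 kWh
Cost = 410.9 kWh × $0.183 = $75.20

$75.20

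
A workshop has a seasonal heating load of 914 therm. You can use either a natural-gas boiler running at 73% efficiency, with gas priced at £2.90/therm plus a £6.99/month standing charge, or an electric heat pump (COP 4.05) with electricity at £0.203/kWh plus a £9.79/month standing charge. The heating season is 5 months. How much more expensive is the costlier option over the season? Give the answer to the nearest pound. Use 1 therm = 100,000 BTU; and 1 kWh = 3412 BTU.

£2274

Heat load = 914 therm × 100,000 = 91,400,000 BTU
Gas: input = 91,400,000 / 0.73 = 125,205,479 BTU = 1,252 therm → 1,252 × £2.90 = £3,630.96; + 5 × £6.99 standing = £3,665.91
Heat pump: 91,400,000 BTU / 3412 = 26,790 kWh heat; / 4.05 = 6,614 kWh in → × £0.203 = £1,342.70; + 5 × £9.79 standing = £1,391.65
Difference = |£3,665.91 − £1,391.65| = £2,274.26 ≈ £2274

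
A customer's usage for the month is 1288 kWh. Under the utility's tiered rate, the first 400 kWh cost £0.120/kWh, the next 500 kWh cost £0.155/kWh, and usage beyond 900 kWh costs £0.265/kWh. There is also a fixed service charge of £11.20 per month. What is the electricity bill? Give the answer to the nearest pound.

First 400 kWh × £0.120 = £48.00
Next 500 kWh × £0.155 = £77.50
Remaining 388 kWh × £0.265 = £102.82
Energy charge = £228.32; + service £11.20 = £239.52 ≈ £240

£240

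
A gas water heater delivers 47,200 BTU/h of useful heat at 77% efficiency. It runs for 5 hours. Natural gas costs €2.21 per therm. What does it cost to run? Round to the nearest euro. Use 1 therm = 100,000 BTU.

Heat delivered = 47,200 BTU/h × 5 h = 236,000 BTU
Gas input = 236,000 / 0.77 = 306,494 BTU
= 306,494 / 100,000 = 3.065 therm
Cost = 3.065 × €2.21/therm = €6.77 ≈ €7

€7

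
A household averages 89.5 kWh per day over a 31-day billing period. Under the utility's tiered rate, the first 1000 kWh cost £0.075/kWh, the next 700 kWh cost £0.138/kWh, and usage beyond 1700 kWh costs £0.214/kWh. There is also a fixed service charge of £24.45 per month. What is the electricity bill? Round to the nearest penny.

£425.99

Usage = 89.5 kWh/day × 31 days = 2774.5 kWh
First 1000 kWh × £0.075 = £75.00
Next 700 kWh × £0.138 = £96.60
Remaining 1074.5 kWh × £0.214 = £229.94
Energy charge = £401.54; + service £24.45 = £425.99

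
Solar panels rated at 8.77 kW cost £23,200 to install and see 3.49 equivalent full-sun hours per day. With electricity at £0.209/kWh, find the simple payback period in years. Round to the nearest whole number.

Daily generation = 8.77 kW × 3.49 h = 30.61 kWh
Annual generation = 30.61 × 365 = 11172 kWh
Annual savings = 11172 × £0.209 = £2,334.88
Payback = £23,200 / £2,334.88 = 9.94 years

10 years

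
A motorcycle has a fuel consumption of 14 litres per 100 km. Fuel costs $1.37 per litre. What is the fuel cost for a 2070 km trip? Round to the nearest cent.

Fuel = 14 L/100 km × 2070 km / 100 = 289.8 L
Cost = 289.8 L × $1.37/L = $397.03

$397.03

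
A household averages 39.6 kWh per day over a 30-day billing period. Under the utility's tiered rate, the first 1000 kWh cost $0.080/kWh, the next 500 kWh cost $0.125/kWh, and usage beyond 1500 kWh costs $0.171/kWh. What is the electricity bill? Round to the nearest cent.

Usage = 39.6 kWh/day × 30 days = 1188 kWh
First 1000 kWh × $0.080 = $80.00
Next 188 kWh × $0.125 = $23.50
Remaining tier: 0 kWh (not reached)
Total = $103.50

$103.50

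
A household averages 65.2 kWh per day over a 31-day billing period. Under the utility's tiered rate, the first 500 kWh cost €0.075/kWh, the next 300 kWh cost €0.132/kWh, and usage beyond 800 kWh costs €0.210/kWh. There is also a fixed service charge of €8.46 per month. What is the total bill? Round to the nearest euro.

€342

Usage = 65.2 kWh/day × 31 days = 2021.2 kWh
First 500 kWh × €0.075 = €37.50
Next 300 kWh × €0.132 = €39.60
Remaining 1221.2 kWh × €0.210 = €256.45
Energy charge = €333.55; + service €8.46 = €342.01 ≈ €342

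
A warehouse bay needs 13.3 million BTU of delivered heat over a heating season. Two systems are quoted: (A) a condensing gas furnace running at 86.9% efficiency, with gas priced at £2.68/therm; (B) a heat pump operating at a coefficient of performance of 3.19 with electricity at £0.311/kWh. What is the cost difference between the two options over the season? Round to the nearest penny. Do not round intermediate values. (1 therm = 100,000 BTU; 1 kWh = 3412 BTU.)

£30.15

Heat load = 13.3 × 10⁶ BTU = 13,300,000 BTU
Gas: input = 13,300,000 / 0.869 = 15,304,948 BTU = 153 therm → 153 × £2.68 = £410.17
Heat pump: 13,300,000 BTU / 3412 = 3,898 kWh heat; / 3.19 = 1,222 kWh in → × £0.311 = £380.03
Difference = |£410.17 − £380.03| = £30.15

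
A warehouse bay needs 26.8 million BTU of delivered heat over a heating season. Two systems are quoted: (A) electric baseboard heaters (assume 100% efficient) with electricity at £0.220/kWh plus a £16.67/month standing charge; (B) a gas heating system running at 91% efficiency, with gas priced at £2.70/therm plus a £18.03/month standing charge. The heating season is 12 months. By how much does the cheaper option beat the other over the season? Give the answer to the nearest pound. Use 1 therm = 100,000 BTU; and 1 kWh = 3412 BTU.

Heat load = 26.8 × 10⁶ BTU = 26,800,000 BTU
Gas: input = 26,800,000 / 0.91 = 29,450,549 BTU = 294.5 therm → 294.5 × £2.70 = £795.16; + 12 × £18.03 standing = £1,011.52
Electric: 26,800,000 BTU / 3412 = 7,855 kWh → × £0.220 = £1,728.02; + 12 × £16.67 standing = £1,928.06
Difference = |£1,011.52 − £1,928.06| = £916.53 ≈ £917

£917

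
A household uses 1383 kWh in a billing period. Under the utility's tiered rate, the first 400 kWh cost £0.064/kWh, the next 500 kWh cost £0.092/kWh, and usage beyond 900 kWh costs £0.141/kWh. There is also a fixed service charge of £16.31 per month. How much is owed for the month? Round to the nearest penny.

First 400 kWh × £0.064 = £25.60
Next 500 kWh × £0.092 = £46.00
Remaining 483 kWh × £0.141 = £68.10
Energy charge = £139.70; + service £16.31 = £156.01

£156.01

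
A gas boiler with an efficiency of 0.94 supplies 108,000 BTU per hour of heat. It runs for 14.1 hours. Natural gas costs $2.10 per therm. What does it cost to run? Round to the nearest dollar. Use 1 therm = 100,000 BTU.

Heat delivered = 108,000 BTU/h × 14.1 h = 1,522,800 BTU
Gas input = 1,522,800 / 0.94 = 1,620,000 BTU
= 1,620,000 / 100,000 = 16.2 therm
Cost = 16.2 × $2.10/therm = $34.02 ≈ $34

$34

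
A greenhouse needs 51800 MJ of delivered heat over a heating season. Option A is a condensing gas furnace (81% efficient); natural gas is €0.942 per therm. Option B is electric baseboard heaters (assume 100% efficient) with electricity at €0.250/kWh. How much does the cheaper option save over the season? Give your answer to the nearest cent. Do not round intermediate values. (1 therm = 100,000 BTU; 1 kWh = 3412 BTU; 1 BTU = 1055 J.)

Heat load = 51800 MJ = 51,800,000,000 J / 1055 = 49,099,526 BTU
Gas: input = 49,099,526 / 0.81 = 60,616,699 BTU = 606.2 therm → 606.2 × €0.942 = €571.01
Electric: 49,099,526 BTU / 3412 = 14,390 kWh → × €0.250 = €3,597.56
Difference = |€571.01 − €3,597.56| = €3,026.55

€3026.55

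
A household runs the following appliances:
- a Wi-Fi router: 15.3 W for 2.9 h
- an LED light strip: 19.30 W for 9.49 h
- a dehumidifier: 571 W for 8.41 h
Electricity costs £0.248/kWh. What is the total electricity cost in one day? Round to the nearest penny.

£1.25

Wi-Fi router: 15.3 W × 2.9 h = 44 Wh = 0.04437 kWh
LED light strip: 19.30 W × 9.49 h = 183 Wh = 0.1832 kWh
dehumidifier: 571 W × 8.41 h = 4,802 Wh = 4.802 kWh
Total energy = 0.04437 + 0.1832 + 4.802 = 5.03 kWh
Cost = 5.03 kWh × £0.248 = £1.25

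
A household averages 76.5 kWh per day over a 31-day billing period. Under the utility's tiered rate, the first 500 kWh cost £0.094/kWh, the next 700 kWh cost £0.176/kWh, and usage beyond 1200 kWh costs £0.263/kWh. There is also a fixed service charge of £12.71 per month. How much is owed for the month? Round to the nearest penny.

£491.01

Usage = 76.5 kWh/day × 31 days = 2371.5 kWh
First 500 kWh × £0.094 = £47.00
Next 700 kWh × £0.176 = £123.20
Remaining 1171.5 kWh × £0.263 = £308.10
Energy charge = £478.30; + service £12.71 = £491.01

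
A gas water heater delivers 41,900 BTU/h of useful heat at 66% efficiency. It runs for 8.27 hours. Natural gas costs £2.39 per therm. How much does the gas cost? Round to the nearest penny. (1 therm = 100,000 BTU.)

Heat delivered = 41,900 BTU/h × 8.27 h = 346,513 BTU
Gas input = 346,513 / 0.66 = 525,020 BTU
= 525,020 / 100,000 = 5.25 therm
Cost = 5.25 × £2.39/therm = £12.55

£12.55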